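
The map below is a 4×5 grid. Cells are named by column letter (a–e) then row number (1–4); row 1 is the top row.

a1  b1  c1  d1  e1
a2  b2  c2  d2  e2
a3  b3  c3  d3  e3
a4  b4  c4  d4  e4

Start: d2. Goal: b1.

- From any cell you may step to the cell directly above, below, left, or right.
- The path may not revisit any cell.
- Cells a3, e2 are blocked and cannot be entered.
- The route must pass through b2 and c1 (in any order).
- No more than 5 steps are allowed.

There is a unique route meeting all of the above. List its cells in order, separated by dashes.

d2 - d1 - c1 - c2 - b2 - b1

The budget equals the shortest possible length, so every move has to be on a shortest route through the required cells.
Route from d2: up 1 to d1, left 1 to c1, down 1 to c2, left 1 to b2, up 1 to b1 — 5 moves in all.
Check: all required cells visited; 5 ≤ 5 moves.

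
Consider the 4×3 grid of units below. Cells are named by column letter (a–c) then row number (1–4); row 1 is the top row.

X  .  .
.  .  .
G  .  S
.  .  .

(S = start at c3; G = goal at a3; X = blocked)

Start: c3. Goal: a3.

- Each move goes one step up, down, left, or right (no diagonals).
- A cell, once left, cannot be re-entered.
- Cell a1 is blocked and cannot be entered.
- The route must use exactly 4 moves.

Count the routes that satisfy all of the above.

Need simple routes of exactly 4 moves from c3 to a3 (Manhattan distance 2, so 1 moves are spent on a detour and 1 undoing it).
Enumerating: c3 c2 b2 b3 a3 | c3 c2 b2 a2 a3 | c3 c4 b4 b3 a3 | c3 c4 b4 a4 a3 | c3 b3 b2 a2 a3 | c3 b3 b4 a4 a3.
That gives 6 routes.

6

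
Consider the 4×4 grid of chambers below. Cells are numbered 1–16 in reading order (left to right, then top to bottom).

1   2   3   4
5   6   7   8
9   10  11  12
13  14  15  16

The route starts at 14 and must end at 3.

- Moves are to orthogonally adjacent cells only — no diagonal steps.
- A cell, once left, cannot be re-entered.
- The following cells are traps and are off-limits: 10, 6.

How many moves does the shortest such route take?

The Manhattan distance from 14 to 3 is |4−1| + |2−3| = 4, so at least 4 moves are needed.
A route of 4 moves achieves this: 14 → 15 → 11 → 7 → 3.
Since 4 matches the lower bound, it is optimal.

4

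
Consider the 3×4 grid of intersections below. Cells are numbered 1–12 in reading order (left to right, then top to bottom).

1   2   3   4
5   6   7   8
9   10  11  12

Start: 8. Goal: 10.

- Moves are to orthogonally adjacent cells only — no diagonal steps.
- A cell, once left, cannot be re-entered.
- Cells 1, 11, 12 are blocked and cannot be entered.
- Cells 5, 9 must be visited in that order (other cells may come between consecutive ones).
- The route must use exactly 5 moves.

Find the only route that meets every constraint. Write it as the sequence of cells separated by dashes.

8 - 7 - 6 - 5 - 9 - 10

The waypoints must appear in the order 5, 9, with no cell reused.
Route from 8: 3× left (reaching 5), down to 9, right to 10 — 5 moves in all.
Check: order respected (5 at step 3, 9 at step 4); 5 moves as required.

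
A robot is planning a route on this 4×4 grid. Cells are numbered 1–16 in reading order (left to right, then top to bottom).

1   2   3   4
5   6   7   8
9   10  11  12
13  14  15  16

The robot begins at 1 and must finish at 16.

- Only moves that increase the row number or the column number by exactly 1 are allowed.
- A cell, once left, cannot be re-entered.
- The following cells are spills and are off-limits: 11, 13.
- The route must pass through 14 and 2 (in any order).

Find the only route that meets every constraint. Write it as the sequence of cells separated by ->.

1 -> 2 -> 6 -> 10 -> 14 -> 15 -> 16

Moves only go right or down, so the column and row indices never decrease.
Route from 1: right 1 to 2, down 3 to 14, right 2 to 16 — 6 moves in all.
Check: all required cells visited.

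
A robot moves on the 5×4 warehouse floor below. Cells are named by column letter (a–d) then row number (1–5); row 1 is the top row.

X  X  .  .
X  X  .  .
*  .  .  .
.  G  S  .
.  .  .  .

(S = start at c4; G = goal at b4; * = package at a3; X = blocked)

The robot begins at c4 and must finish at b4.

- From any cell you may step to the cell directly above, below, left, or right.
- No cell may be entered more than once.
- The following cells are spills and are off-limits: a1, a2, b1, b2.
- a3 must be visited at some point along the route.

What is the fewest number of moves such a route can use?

5

Any route passes through a3 somewhere between c4 and b4. Summing Manhattan distances along the two legs (c4 → a3 → b4) gives a lower bound of 3 + 2 = 5 moves.
A route of 5 moves achieves this: c4 → c3 → b3 → a3 → a4 → b4.
Since 5 matches the lower bound, it is optimal.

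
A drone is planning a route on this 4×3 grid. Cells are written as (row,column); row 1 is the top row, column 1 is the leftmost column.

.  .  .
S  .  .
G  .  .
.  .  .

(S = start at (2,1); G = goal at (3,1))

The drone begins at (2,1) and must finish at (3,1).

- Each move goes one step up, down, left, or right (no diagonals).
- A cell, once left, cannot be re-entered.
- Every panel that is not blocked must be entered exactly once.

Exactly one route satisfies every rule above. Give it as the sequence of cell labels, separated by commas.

Need to visit all 12 open cells exactly once, starting at (2,1) and ending at (3,1).
Cell (4,3) has only two open neighbours ((3,3) and (4,2)), so the path must pass straight through it: one of those is the cell it's entered from and the other is where it exits.
Route from (2,1): up 1 to (1,1), right 2 to (1,3), down 1 to (2,3), left 1 to (2,2), down 1 to (3,2), right 1 to (3,3), down 1 to (4,3), left 2 to (4,1), up 1 to (3,1) — 11 moves in all.
Check: all 12 open cells covered.

(2,1), (1,1), (1,2), (1,3), (2,3), (2,2), (3,2), (3,3), (4,3), (4,2), (4,1), (3,1)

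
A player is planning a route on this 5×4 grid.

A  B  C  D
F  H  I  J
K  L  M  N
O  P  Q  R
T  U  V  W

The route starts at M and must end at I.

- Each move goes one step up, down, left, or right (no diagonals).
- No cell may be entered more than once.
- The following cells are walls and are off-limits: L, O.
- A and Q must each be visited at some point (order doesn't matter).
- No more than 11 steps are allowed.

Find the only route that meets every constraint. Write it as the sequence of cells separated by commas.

The 11-move cap with required stops at A, Q leaves no slack for detours.
Route from M: down 1 to Q, right 1 to R, up 3 to D, left 3 to A, down 1 to F, right 2 to I — 11 moves in all.
Check: all required cells visited; 11 ≤ 11 moves.

M, Q, R, N, J, D, C, B, A, F, H, I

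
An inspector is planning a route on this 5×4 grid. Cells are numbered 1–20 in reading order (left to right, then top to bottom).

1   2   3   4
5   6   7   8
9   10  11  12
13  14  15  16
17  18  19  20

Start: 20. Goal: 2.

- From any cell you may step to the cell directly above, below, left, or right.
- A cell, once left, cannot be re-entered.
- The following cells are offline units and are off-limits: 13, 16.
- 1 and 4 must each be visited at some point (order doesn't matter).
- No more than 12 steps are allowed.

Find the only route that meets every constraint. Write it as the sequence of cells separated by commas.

20, 19, 15, 11, 12, 8, 4, 3, 7, 6, 5, 1, 2

The budget equals the shortest possible length, so every move has to be on a shortest route through the required cells.
Route from 20: left to 19, 2× up (reaching 11), right to 12, 2× up (reaching 4), left to 3, down to 7, 2× left (reaching 5), up to 1, right to 2 — 12 moves in all.
Check: all required cells visited; 12 ≤ 12 moves.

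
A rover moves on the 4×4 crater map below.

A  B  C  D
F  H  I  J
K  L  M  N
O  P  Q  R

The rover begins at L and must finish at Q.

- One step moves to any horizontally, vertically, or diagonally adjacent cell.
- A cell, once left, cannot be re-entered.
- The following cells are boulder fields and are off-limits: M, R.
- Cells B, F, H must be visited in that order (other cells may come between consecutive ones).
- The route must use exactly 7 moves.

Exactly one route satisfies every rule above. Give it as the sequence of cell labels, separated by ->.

L -> I -> B -> F -> H -> K -> P -> Q

The waypoints must appear in the order B, F, H, with no cell reused.
Route from L: up-right to I, up-left to B, down-left to F, right to H, down-left to K, down-right to P, right to Q — 7 moves in all.
Check: order respected (B at step 2, F at step 3, H at step 4); 7 moves as required.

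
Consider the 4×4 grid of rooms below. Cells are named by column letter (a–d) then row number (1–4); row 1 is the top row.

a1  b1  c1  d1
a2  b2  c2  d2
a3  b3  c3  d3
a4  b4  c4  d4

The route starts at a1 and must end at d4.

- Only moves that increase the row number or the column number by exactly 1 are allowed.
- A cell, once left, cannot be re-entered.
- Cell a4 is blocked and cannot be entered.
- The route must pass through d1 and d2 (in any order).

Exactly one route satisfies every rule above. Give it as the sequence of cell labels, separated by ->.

Moves only go right or down, so the column and row indices never decrease.
Route from a1: right 3 to d1, down 3 to d4 — 6 moves in all.
Check: all required cells visited.

a1 -> b1 -> c1 -> d1 -> d2 -> d3 -> d4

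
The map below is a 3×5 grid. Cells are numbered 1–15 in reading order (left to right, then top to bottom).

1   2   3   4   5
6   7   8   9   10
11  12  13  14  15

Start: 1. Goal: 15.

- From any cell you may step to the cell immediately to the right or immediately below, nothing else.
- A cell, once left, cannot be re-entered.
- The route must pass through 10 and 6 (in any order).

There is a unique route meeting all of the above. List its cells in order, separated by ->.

Moves only go right or down, so the column and row indices never decrease.
Route from 1: down 1 to 6, right 4 to 10, down 1 to 15 — 6 moves in all.
Check: all required cells visited.

1 -> 6 -> 7 -> 8 -> 9 -> 10 -> 15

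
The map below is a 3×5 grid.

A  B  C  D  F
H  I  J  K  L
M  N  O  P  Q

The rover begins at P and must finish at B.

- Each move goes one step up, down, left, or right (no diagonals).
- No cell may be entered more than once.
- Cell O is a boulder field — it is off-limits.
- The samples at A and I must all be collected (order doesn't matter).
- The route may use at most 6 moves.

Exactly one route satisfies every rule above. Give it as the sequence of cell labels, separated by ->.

The 6-move cap with required stops at A, I leaves no slack for detours.
Route from P: up to K, 3× left (reaching H), up to A, right to B — 6 moves in all.
Check: all required cells visited; 6 ≤ 6 moves.

P -> K -> J -> I -> H -> A -> B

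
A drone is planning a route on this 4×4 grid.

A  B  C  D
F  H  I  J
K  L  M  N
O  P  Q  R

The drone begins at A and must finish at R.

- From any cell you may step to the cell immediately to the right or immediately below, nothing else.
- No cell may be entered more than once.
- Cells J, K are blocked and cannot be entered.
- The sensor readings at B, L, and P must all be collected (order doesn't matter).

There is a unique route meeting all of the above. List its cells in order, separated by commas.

A, B, H, L, P, Q, R

Moves only go right or down, so the column and row indices never decrease.
Route from A: right to B, 3× down (reaching P), 2× right (reaching R) — 6 moves in all.
Check: all required cells visited.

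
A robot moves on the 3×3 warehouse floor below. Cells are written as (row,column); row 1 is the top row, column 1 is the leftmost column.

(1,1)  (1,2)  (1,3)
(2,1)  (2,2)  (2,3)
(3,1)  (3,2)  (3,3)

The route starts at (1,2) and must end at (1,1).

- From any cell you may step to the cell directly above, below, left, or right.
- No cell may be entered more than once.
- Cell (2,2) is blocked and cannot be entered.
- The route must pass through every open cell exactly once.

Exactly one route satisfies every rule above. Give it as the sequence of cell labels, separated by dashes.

(1,2) - (1,3) - (2,3) - (3,3) - (3,2) - (3,1) - (2,1) - (1,1)

Need to visit all 8 open cells exactly once, starting at (1,2) and ending at (1,1).
Cell (1,3) has only two open neighbours ((2,3) and (1,2)), so the path must pass straight through it: one of those is the cell it's entered from and the other is where it exits.
Route from (1,2): right 1 to (1,3), down 2 to (3,3), left 2 to (3,1), up 2 to (1,1) — 7 moves in all.
Check: all 8 open cells covered.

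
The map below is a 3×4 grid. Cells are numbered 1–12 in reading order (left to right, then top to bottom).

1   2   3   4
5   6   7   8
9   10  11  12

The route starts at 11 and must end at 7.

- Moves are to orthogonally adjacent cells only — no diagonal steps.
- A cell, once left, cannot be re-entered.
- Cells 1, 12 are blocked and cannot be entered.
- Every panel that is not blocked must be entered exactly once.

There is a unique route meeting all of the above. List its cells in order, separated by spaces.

11 10 9 5 6 2 3 4 8 7

Need to visit all 10 open cells exactly once, starting at 11 and ending at 7.
Cell 9 has only two open neighbours (5 and 10), so the path must pass straight through it: one of those is the cell it's entered from and the other is where it exits.
Route from 11: left 2 to 9, up 1 to 5, right 1 to 6, up 1 to 2, right 2 to 4, down 1 to 8, left 1 to 7 — 9 moves in all.
Check: all 10 open cells covered.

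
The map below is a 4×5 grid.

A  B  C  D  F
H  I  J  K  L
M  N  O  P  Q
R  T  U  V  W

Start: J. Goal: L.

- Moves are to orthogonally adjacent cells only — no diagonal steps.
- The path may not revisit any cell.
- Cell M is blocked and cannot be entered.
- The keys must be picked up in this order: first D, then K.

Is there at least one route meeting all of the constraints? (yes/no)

yes

One route that works: J → C → D → K → L.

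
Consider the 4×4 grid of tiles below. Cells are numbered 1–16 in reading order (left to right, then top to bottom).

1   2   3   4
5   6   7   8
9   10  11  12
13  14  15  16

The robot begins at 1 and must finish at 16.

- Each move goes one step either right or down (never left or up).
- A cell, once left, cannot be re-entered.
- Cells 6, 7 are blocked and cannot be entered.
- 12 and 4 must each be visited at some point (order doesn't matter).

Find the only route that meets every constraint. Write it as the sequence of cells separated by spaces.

Moves only go right or down, so the column and row indices never decrease.
Route from 1: right 3 to 4, down 3 to 16 — 6 moves in all.
Check: all required cells visited.

1 2 3 4 8 12 16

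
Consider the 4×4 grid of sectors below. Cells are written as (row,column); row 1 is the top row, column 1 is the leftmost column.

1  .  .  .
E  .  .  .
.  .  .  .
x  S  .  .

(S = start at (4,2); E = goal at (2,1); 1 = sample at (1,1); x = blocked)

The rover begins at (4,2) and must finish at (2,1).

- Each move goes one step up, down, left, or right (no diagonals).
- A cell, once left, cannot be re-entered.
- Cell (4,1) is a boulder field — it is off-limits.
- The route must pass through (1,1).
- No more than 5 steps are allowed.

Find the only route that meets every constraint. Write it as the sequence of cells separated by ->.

(4,2) -> (3,2) -> (2,2) -> (1,2) -> (1,1) -> (2,1)

The budget equals the shortest possible length, so every move has to be on a shortest route through the required cells.
Route from (4,2): 3× up (reaching (1,2)), left to (1,1), down to (2,1) — 5 moves in all.
Check: all required cells visited; 5 ≤ 5 moves.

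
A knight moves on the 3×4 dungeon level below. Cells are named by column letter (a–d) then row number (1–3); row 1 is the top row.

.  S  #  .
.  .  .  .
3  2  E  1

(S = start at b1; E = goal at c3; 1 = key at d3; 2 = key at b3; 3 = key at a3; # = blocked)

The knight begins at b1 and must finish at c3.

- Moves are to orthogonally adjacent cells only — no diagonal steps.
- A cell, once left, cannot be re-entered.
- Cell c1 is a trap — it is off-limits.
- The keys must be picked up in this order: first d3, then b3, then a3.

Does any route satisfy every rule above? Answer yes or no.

Ignoring the required order, 1 revisit-free route from b1 to c3 passes through all of d3, b3, and a3; the waypoint orders that occur are a3 → b3 → d3 (1) — never d3 → b3 → a3.

no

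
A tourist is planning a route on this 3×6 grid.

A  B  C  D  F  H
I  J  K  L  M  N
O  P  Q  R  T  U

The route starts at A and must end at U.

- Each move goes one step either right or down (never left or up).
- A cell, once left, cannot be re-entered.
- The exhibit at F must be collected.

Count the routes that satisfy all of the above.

A right/down-only route from A to U makes exactly 2 down-moves and 5 right-moves in some order.
With no other constraints that would be C(7,2) = 21 routes.
Split at F and multiply the segment counts: A→F: 1; F→U: 3; product = 3.
That gives 3 routes.

3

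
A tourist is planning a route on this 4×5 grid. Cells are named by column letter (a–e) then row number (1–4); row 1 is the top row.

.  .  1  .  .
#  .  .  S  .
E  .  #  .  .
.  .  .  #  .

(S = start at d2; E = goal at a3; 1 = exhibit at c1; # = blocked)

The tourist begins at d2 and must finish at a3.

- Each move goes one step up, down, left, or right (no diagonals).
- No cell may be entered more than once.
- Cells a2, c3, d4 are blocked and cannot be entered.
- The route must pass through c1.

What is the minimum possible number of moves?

Any route passes through c1 somewhere between d2 and a3. Summing Manhattan distances along the two legs (d2 → c1 → a3) gives a lower bound of 2 + 4 = 6 moves.
A route of 6 moves achieves this: d2 → d1 → c1 → c2 → b2 → b3 → a3.
Since 6 matches the lower bound, it is optimal.

6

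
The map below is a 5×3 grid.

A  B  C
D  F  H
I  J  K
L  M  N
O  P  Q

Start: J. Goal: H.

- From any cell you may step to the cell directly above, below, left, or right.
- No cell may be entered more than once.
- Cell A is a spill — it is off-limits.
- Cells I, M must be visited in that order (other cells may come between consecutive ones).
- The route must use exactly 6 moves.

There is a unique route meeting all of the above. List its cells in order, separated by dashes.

J - I - L - M - N - K - H

The waypoints must appear in the order I, M, with no cell reused.
Route from J: left 1 to I, down 1 to L, right 2 to N, up 2 to H — 6 moves in all.
Check: order respected (I at step 1, M at step 3); 6 moves as required.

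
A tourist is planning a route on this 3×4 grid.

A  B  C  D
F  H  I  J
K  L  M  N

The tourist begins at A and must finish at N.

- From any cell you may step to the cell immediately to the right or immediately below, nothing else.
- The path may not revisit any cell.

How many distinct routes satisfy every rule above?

A right/down-only route from A to N makes exactly 2 down-moves and 3 right-moves in some order.
With no other constraints that would be C(5,2) = 10 routes.
That gives 10 routes.

10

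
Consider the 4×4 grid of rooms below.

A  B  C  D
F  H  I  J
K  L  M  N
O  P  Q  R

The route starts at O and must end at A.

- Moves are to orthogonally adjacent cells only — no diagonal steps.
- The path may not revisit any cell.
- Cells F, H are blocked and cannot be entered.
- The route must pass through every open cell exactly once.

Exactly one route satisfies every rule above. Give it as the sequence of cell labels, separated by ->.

Need to visit all 14 open cells exactly once, starting at O and ending at A.
Route from O: up 1 to K, right 1 to L, down 1 to P, right 2 to R, up 1 to N, left 1 to M, up 1 to I, right 1 to J, up 1 to D, left 3 to A — 13 moves in all.
Check: all 14 open cells covered.

O -> K -> L -> P -> Q -> R -> N -> M -> I -> J -> D -> C -> B -> A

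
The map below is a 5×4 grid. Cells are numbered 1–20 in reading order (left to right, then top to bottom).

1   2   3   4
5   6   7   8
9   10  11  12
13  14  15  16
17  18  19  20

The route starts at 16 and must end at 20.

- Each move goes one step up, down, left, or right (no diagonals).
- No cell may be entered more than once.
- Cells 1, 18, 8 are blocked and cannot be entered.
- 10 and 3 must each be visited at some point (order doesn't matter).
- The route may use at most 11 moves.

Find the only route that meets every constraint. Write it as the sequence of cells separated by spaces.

16 12 11 7 3 2 6 10 14 15 19 20

The 11-move cap with required stops at 10, 3 leaves no slack for detours.
Route from 16: up 1 to 12, left 1 to 11, up 2 to 3, left 1 to 2, down 3 to 14, right 1 to 15, down 1 to 19, right 1 to 20 — 11 moves in all.
Check: all required cells visited; 11 ≤ 11 moves.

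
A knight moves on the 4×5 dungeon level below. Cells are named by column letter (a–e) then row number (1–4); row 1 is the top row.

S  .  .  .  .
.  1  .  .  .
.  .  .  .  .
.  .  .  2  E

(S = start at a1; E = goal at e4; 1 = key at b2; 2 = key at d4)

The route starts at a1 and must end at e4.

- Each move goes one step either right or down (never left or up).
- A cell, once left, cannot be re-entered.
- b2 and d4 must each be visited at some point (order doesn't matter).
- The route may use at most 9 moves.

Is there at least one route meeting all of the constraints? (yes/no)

yes

One route that works: a1 → a2 → b2 → b3 → b4 → c4 → d4 → e4.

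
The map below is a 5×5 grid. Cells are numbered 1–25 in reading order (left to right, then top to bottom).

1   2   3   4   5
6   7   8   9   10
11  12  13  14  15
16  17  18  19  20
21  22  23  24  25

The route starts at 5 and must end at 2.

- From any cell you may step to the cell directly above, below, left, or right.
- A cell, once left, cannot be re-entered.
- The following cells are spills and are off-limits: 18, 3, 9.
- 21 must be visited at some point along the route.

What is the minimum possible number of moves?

13

Any route passes through 21 somewhere between 5 and 2. Summing Manhattan distances along the two legs (5 → 21 → 2) gives a lower bound of 8 + 5 = 13 moves.
A route of 13 moves achieves this: 5 → 10 → 15 → 20 → 25 → 24 → 23 → 22 → 21 → 16 → 11 → 6 → 1 → 2.
Since 13 matches the lower bound, it is optimal.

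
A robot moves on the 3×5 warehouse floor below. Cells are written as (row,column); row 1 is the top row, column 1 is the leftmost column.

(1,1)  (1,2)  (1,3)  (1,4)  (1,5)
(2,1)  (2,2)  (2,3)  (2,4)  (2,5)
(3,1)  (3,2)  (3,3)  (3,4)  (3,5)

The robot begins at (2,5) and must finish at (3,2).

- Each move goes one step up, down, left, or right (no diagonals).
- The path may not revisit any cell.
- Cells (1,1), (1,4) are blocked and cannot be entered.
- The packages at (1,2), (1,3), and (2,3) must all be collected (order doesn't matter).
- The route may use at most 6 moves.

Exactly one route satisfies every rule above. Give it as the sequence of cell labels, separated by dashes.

The budget equals the shortest possible length, so every move has to be on a shortest route through the required cells.
Route from (2,5): left 2 to (2,3), up 1 to (1,3), left 1 to (1,2), down 2 to (3,2) — 6 moves in all.
Check: all required cells visited; 6 ≤ 6 moves.

(2,5) - (2,4) - (2,3) - (1,3) - (1,2) - (2,2) - (3,2)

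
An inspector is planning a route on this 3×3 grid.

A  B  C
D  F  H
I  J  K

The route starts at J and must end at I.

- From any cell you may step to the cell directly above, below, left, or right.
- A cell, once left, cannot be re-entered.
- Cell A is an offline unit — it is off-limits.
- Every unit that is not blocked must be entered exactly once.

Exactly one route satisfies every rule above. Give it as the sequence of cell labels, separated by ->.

Need to visit all 8 open cells exactly once, starting at J and ending at I.
Route from J: right to K, 2× up (reaching C), left to B, down to F, left to D, down to I — 7 moves in all.
Check: all 8 open cells covered.

J -> K -> H -> C -> B -> F -> D -> I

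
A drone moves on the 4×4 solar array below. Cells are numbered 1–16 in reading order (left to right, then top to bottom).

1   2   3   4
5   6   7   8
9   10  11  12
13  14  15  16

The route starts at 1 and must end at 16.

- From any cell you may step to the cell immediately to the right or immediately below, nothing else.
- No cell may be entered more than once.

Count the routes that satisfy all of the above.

A right/down-only route from 1 to 16 makes exactly 3 down-moves and 3 right-moves in some order.
With no other constraints that would be C(6,3) = 20 routes.
That gives 20 routes.

20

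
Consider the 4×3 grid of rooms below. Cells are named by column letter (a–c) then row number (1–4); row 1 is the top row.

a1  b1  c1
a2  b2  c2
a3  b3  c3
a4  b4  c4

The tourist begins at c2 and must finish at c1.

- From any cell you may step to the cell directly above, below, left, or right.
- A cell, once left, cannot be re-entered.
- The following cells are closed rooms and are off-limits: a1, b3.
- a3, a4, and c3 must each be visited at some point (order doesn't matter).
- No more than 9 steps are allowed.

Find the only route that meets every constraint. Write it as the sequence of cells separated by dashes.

Any route must reach a3, a4, and c3 and still end at c1 within 9 moves, so the order of the required stops is forced.
Route from c2: 2× down (reaching c4), 2× left (reaching a4), 2× up (reaching a2), right to b2, up to b1, right to c1 — 9 moves in all.
Check: all required cells visited; 9 ≤ 9 moves.

c2 - c3 - c4 - b4 - a4 - a3 - a2 - b2 - b1 - c1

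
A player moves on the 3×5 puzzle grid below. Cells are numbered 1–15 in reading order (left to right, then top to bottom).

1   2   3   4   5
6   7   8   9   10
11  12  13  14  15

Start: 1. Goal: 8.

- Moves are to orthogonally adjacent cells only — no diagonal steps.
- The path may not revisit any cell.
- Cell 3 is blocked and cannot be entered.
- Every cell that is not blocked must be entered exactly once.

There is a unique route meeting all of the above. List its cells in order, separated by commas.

1, 2, 7, 6, 11, 12, 13, 14, 15, 10, 5, 4, 9, 8

Need to visit all 14 open cells exactly once, starting at 1 and ending at 8.
Cell 5 has only two open neighbours (10 and 4), so the path must pass straight through it: one of those is the cell it's entered from and the other is where it exits.
Route from 1: right to 2, down to 7, left to 6, down to 11, 4× right (reaching 15), 2× up (reaching 5), left to 4, down to 9, left to 8 — 13 moves in all.
Check: all 14 open cells covered.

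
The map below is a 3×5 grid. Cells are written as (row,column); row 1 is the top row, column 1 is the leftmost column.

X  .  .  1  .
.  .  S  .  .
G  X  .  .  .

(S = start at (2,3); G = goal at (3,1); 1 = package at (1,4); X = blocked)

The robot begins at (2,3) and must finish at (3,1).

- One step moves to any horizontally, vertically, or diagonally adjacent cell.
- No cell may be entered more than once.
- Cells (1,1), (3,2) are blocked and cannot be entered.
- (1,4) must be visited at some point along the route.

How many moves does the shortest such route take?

Any route passes through (1,4) somewhere between (2,3) and (3,1). Summing Chebyshev distances along the two legs ((2,3) → (1,4) → (3,1)) gives a lower bound of 1 + 3 = 4 moves.
A route of 4 moves achieves this: (2,3) → (1,4) → (1,3) → (2,2) → (3,1).
Since 4 matches the lower bound, it is optimal.

4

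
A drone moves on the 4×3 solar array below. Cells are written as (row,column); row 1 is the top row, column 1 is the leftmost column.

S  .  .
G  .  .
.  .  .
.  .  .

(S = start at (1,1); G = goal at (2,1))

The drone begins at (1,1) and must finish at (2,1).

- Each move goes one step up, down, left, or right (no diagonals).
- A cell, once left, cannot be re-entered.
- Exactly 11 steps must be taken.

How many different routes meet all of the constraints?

2

Need simple routes of exactly 11 moves from (1,1) to (2,1) (Manhattan distance 1, so 5 moves are spent on a detour and 5 undoing it).
Enumerating: (1,1) (1,2) (1,3) (2,3) (3,3) (4,3) (4,2) (4,1) (3,1) (3,2) (2,2) (2,1) | (1,1) (1,2) (1,3) (2,3) (2,2) (3,2) (3,3) (4,3) (4,2) (4,1) (3,1) (2,1).
That gives 2 routes.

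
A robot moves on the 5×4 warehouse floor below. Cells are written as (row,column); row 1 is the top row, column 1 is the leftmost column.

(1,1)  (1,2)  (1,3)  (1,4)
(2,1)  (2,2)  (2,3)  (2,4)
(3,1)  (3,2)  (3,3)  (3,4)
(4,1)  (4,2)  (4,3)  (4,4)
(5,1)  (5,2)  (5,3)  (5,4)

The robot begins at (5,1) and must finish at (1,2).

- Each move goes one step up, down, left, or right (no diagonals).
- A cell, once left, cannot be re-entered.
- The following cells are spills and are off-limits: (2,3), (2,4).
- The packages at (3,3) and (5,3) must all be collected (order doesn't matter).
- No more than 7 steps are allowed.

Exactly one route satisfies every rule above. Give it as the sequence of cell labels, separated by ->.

The 7-move cap with required stops at (3,3), (5,3) leaves no slack for detours.
Route from (5,1): 2× right (reaching (5,3)), 2× up (reaching (3,3)), left to (3,2), 2× up (reaching (1,2)) — 7 moves in all.
Check: all required cells visited; 7 ≤ 7 moves.

(5,1) -> (5,2) -> (5,3) -> (4,3) -> (3,3) -> (3,2) -> (2,2) -> (1,2)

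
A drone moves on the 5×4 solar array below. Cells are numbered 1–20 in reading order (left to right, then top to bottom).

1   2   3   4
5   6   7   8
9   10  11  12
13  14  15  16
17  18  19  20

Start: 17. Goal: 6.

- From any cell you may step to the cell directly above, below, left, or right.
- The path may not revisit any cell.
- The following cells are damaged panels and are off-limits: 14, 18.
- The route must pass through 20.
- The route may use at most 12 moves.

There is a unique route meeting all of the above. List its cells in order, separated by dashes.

17 - 13 - 9 - 10 - 11 - 15 - 19 - 20 - 16 - 12 - 8 - 7 - 6

The 12-move cap with required stops at 20 leaves no slack for detours.
Route from 17: up 2 to 9, right 2 to 11, down 2 to 19, right 1 to 20, up 3 to 8, left 2 to 6 — 12 moves in all.
Check: all required cells visited; 12 ≤ 12 moves.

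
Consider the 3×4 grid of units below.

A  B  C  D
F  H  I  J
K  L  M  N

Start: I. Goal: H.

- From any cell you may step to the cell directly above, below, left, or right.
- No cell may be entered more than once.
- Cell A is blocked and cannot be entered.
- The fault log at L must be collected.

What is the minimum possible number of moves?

3

Any route passes through L somewhere between I and H. Summing Manhattan distances along the two legs (I → L → H) gives a lower bound of 2 + 1 = 3 moves.
A route of 3 moves achieves this: I → M → L → H.
Since 3 matches the lower bound, it is optimal.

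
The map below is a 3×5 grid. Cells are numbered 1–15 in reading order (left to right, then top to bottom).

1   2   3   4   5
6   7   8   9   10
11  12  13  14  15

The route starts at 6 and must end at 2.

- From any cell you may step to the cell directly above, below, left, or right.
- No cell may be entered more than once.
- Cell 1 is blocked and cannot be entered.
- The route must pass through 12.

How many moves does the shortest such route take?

4

Any route passes through 12 somewhere between 6 and 2. Summing Manhattan distances along the two legs (6 → 12 → 2) gives a lower bound of 2 + 2 = 4 moves.
A route of 4 moves achieves this: 6 → 11 → 12 → 7 → 2.
Since 4 matches the lower bound, it is optimal.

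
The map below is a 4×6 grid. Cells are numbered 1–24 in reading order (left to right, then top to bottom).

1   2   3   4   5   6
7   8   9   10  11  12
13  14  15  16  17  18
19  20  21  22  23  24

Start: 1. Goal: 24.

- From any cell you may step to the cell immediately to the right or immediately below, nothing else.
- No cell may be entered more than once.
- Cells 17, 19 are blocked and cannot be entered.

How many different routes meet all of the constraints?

25

A right/down-only route from 1 to 24 makes exactly 3 down-moves and 5 right-moves in some order.
With no other constraints that would be C(8,3) = 56 routes.
Subtract routes through each blocked cell (inclusion–exclusion for overlaps): − through 17: 30 − through 19: 1 → 25.
That gives 25 routes.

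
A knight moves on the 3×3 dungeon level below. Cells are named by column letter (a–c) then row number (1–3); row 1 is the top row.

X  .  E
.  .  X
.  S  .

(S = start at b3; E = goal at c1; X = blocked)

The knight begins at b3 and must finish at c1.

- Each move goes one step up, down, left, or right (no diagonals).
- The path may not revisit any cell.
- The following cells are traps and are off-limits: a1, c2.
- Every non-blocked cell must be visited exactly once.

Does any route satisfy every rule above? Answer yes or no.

no

Cell c3 has only one open neighbour but is neither the start nor the goal, so a Hamiltonian route would have to both enter and leave it through the same neighbour — impossible without revisiting.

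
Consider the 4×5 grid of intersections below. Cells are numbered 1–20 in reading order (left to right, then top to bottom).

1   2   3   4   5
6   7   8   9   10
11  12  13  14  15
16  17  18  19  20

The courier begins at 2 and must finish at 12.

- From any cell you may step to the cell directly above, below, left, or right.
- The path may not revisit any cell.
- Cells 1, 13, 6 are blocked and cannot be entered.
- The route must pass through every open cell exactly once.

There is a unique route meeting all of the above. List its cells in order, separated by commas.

2, 7, 8, 3, 4, 5, 10, 9, 14, 15, 20, 19, 18, 17, 16, 11, 12

Need to visit all 17 open cells exactly once, starting at 2 and ending at 12.
Cell 20 has only two open neighbours (15 and 19), so the path must pass straight through it: one of those is the cell it's entered from and the other is where it exits.
Route from 2: down to 7, right to 8, up to 3, 2× right (reaching 5), down to 10, left to 9, down to 14, right to 15, down to 20, 4× left (reaching 16), up to 11, right to 12 — 16 moves in all.
Check: all 17 open cells covered.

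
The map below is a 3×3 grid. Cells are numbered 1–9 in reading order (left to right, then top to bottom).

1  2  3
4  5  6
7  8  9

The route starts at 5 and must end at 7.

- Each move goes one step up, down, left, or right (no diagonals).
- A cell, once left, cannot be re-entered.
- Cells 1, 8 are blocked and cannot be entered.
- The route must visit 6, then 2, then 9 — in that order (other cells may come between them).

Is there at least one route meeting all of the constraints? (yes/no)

9 must be visited but has only one open neighbour (6), and it is neither the start nor the goal — the route would have to enter and leave through 6, re-entering it.

no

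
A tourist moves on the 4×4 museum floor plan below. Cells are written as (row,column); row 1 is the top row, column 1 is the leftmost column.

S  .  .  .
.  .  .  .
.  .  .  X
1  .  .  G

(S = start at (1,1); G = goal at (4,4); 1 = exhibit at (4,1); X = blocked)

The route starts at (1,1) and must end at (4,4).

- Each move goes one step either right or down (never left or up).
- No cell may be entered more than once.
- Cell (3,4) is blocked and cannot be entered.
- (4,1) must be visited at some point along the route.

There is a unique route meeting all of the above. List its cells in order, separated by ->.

(1,1) -> (2,1) -> (3,1) -> (4,1) -> (4,2) -> (4,3) -> (4,4)

Moves only go right or down, so the column and row indices never decrease.
Route from (1,1): 3× down (reaching (4,1)), 3× right (reaching (4,4)) — 6 moves in all.
Check: all required cells visited.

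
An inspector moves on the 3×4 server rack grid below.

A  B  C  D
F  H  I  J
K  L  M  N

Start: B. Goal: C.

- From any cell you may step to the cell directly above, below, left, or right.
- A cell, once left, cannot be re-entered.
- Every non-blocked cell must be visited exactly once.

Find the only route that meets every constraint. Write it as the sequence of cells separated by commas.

Need to visit all 12 open cells exactly once, starting at B and ending at C.
Cell D has only two open neighbours (J and C), so the path must pass straight through it: one of those is the cell it's entered from and the other is where it exits.
Route from B: left to A, 2× down (reaching K), right to L, up to H, right to I, down to M, right to N, 2× up (reaching D), left to C — 11 moves in all.
Check: all 12 open cells covered.

B, A, F, K, L, H, I, M, N, J, D, C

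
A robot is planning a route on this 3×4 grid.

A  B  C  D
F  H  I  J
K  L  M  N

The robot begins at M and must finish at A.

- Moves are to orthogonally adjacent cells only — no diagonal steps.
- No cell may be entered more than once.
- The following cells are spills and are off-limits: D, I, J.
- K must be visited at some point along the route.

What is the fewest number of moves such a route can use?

4

Any route passes through K somewhere between M and A. Summing Manhattan distances along the two legs (M → K → A) gives a lower bound of 2 + 2 = 4 moves.
A route of 4 moves achieves this: M → L → K → F → A.
Since 4 matches the lower bound, it is optimal.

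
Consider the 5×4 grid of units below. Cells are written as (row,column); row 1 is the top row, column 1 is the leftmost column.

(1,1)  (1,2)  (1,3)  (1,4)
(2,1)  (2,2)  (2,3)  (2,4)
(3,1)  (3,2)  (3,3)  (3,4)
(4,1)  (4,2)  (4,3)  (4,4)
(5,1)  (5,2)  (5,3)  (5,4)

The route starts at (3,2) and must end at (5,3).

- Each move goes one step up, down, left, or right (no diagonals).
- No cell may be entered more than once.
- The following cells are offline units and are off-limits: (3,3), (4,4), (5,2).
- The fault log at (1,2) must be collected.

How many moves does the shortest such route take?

Any route passes through (1,2) somewhere between (3,2) and (5,3). Summing Manhattan distances along the two legs ((3,2) → (1,2) → (5,3)) gives a lower bound of 2 + 5 = 7 moves.
The shortest route satisfying every rule uses 9 moves: (3,2) → (2,2) → (1,2) → (1,1) → (2,1) → (3,1) → (4,1) → (4,2) → (4,3) → (5,3).
The no-revisit rule (legs can't share cells) pushes the minimum above the 7-move bound; an exhaustive check rules out every length from 7 to 8, leaving 9 as the minimum.

9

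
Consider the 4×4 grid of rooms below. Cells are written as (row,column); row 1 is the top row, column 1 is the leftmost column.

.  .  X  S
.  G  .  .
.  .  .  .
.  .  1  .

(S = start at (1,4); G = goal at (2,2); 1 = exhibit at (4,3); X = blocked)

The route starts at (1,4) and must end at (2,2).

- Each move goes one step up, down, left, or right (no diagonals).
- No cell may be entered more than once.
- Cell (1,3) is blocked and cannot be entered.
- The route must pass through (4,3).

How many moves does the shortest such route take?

Any route passes through (4,3) somewhere between (1,4) and (2,2). Summing Manhattan distances along the two legs ((1,4) → (4,3) → (2,2)) gives a lower bound of 4 + 3 = 7 moves.
A route of 7 moves achieves this: (1,4) → (2,4) → (3,4) → (4,4) → (4,3) → (3,3) → (2,3) → (2,2).
Since 7 matches the lower bound, it is optimal.

7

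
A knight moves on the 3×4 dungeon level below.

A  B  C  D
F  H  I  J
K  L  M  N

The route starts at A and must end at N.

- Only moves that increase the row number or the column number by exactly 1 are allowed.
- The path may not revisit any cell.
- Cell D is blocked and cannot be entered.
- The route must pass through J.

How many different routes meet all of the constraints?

A right/down-only route from A to N makes exactly 2 down-moves and 3 right-moves in some order.
With no other constraints that would be C(5,2) = 10 routes.
Split at J and multiply the segment counts (each segment already excludes blocked cells): A→J: 3; J→N: 1; product = 3.
That gives 3 routes.

3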